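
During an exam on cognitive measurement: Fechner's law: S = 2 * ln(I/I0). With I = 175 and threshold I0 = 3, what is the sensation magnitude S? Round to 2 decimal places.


S = 2 * ln(175/3)
I/I0 = 58.333333
ln(58.333333) = 4.0662
S = 2 * 4.0662
= 8.13


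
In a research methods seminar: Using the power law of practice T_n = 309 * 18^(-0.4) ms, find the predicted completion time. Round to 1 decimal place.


T_n = 309 * 18^(-0.4)
18^(-0.4) = 0.314696
T_n = 309 * 0.314696
= 97.2 ms


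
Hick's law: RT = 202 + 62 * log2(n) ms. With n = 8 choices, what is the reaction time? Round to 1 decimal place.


RT = 202 + 62 * log2(8)
log2(8) = 3.0
RT = 202 + 62 * 3.0
= 202 + 186.0
= 388.0 ms


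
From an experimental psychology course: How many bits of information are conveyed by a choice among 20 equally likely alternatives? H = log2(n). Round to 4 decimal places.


H = log2(n)
H = log2(20)
= 4.3219


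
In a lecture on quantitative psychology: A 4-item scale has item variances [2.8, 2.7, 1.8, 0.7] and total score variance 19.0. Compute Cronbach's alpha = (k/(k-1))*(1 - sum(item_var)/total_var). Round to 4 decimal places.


alpha = (k/(k-1)) * (1 - sum(s_i^2)/s_total^2)
sum(item variances) = 8.0
k/(k-1) = 4/3 = 1.333333
1 - 8.0/19.0 = 1 - 0.421053 = 0.578947
alpha = 1.333333 * 0.578947
= 0.7719


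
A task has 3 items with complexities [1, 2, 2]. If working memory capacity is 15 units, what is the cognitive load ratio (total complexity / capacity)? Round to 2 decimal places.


Total complexity = 1 + 2 + 2 = 5
Load = total / capacity = 5 / 15
= 0.33


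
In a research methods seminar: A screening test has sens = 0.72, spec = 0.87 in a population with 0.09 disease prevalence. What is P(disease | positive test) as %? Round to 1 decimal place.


PPV = (sens * prev) / (sens * prev + (1-spec) * (1-prev))
Numerator = 0.72 * 0.09 = 0.0648
P(positive and no disease) = (1 - spec) * (1 - prev) = (1 - 0.87) * (1 - 0.09) = 0.1183
Denominator = 0.0648 + 0.1183 = 0.1831
PPV = 0.0648 / 0.1831 = 0.353905
As percentage = 35.4


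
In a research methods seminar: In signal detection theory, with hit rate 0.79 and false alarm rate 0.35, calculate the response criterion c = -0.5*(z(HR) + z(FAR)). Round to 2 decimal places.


c = -0.5 * (z(HR) + z(FAR))
z(0.79) = 0.8064
z(0.35) = -0.3853
c = -0.5 * (0.8064 + -0.3853)
= -0.5 * 0.4211
= -0.21


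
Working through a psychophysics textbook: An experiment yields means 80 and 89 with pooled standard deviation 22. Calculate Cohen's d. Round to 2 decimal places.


Cohen's d = (M1 - M2) / S_pooled
= (80 - 89) / 22
= -9 / 22
= -0.41


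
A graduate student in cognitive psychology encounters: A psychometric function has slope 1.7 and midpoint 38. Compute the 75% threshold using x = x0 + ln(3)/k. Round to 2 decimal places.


At P = 0.75: 0.75 = 1/(1 + e^(-k*(x-x0)))
Solving: e^(-k*(x-x0)) = 1/3
x = x0 + ln(3)/k
ln(3) = 1.0986
x = 38 + 1.0986/1.7
= 38 + 0.6462
= 38.65


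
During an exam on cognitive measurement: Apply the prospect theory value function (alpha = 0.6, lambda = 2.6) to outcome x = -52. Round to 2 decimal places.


Since x = -52 < 0, use v(x) = -lambda*(-x)^alpha
(-x) = 52
52^0.6 = 10.7054
v(-52) = -2.6 * 10.7054
= -27.83


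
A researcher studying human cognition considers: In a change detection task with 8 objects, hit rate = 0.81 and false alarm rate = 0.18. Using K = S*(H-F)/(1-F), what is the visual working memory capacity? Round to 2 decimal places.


K = S * (H - F) / (1 - F)
H - F = 0.63
1 - F = 0.82
K = 8 * 0.63 / 0.82
= 6.15


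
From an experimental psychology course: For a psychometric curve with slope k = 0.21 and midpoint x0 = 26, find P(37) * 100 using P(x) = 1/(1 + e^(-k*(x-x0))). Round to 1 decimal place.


P(x) = 1/(1 + e^(-0.21*(37 - 26)))
Exponent = -0.21 * 11 = -2.31
e^(-2.31) = 0.099261
P = 1/(1 + 0.099261) = 0.909702
Percentage = 91.0


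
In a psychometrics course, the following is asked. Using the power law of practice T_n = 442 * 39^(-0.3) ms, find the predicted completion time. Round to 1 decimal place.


T_n = 442 * 39^(-0.3)
39^(-0.3) = 0.333181
T_n = 442 * 0.333181
= 147.3 ms


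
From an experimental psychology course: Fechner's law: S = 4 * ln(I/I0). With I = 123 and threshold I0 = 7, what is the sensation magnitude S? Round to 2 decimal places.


S = 4 * ln(123/7)
I/I0 = 17.571429
ln(17.571429) = 2.8663
S = 4 * 2.8663
= 11.47


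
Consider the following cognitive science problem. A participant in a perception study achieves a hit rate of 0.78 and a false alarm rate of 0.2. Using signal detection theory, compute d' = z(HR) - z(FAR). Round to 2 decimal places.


d' = z(HR) - z(FAR)
z(0.78) = 0.7722
z(0.2) = -0.8416
d' = 0.7722 - -0.8416
= 1.61


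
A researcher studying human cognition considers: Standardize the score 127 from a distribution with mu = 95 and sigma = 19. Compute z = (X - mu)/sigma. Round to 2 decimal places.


z = (X - mu) / sigma
= (127 - 95) / 19
= 32 / 19
= 1.68


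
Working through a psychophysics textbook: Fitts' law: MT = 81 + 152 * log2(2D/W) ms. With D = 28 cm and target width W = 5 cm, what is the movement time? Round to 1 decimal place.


MT = 81 + 152 * log2(2*28/5)
2D/W = 11.2
log2(11.2) = 3.4854
MT = 81 + 152 * 3.4854
= 610.8 ms


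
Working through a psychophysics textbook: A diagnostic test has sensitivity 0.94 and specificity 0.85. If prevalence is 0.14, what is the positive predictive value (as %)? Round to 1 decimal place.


PPV = (sens * prev) / (sens * prev + (1-spec) * (1-prev))
Numerator = 0.94 * 0.14 = 0.1316
P(positive and no disease) = (1 - spec) * (1 - prev) = (1 - 0.85) * (1 - 0.14) = 0.129
Denominator = 0.1316 + 0.129 = 0.2606
PPV = 0.1316 / 0.2606 = 0.504988
As percentage = 50.5


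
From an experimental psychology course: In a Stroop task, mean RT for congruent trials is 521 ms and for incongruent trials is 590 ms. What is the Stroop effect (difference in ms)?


Stroop effect = RT(incongruent) - RT(congruent)
= 590 - 521
= 69 ms


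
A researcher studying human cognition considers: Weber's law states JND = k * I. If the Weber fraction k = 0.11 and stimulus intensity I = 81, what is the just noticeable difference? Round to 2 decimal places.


JND = k * I
JND = 0.11 * 81
= 8.91


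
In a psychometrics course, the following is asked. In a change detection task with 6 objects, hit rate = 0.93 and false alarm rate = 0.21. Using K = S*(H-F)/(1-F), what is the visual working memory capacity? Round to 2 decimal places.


K = S * (H - F) / (1 - F)
H - F = 0.72
1 - F = 0.79
K = 6 * 0.72 / 0.79
= 5.47


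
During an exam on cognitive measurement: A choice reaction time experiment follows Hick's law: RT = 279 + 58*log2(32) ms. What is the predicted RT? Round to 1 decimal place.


RT = 279 + 58 * log2(32)
log2(32) = 5.0
RT = 279 + 58 * 5.0
= 279 + 290.0
= 569.0 ms


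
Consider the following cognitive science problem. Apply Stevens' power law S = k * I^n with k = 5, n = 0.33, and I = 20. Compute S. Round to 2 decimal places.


S = 5 * 20^0.33
20^0.33 = 2.6874
S = 5 * 2.6874
= 13.44


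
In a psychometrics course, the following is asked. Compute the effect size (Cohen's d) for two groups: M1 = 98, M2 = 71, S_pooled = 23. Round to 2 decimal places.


Cohen's d = (M1 - M2) / S_pooled
= (98 - 71) / 23
= 27 / 23
= 1.17


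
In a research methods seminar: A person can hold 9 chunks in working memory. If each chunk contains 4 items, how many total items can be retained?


Total items = chunks * items_per_chunk
= 9 * 4
= 36


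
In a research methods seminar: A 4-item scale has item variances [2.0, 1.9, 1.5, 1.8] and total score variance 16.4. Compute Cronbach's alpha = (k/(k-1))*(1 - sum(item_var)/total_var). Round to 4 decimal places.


alpha = (k/(k-1)) * (1 - sum(s_i^2)/s_total^2)
sum(item variances) = 7.2
k/(k-1) = 4/3 = 1.333333
1 - 7.2/16.4 = 1 - 0.439024 = 0.560976
alpha = 1.333333 * 0.560976
= 0.7480


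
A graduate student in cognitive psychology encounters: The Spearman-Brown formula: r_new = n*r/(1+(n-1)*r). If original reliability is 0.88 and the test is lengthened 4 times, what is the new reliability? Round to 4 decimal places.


r_new = n*r / (1 + (n-1)*r)
Numerator = 4 * 0.88 = 3.52
Denominator = 1 + 3 * 0.88 = 3.64
r_new = 3.52 / 3.64
= 0.9670


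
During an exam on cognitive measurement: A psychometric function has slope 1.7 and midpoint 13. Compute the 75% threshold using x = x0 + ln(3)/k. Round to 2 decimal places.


At P = 0.75: 0.75 = 1/(1 + e^(-k*(x-x0)))
Solving: e^(-k*(x-x0)) = 1/3
x = x0 + ln(3)/k
ln(3) = 1.0986
x = 13 + 1.0986/1.7
= 13 + 0.6462
= 13.65


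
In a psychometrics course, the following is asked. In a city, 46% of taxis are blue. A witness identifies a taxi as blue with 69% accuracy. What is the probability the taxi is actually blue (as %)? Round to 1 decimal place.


P(blue | says blue) = P(says blue | blue)*P(blue) / [P(says blue | blue)*P(blue) + P(says blue | not blue)*P(not blue)]
Numerator = 0.69 * 0.46 = 0.3174
False identification = 0.31 * 0.54 = 0.1674
P = 0.3174 / (0.3174 + 0.1674)
= 0.3174 / 0.4848
As percentage = 65.5


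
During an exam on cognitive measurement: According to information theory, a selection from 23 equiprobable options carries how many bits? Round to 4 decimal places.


H = log2(n)
H = log2(23)
= 4.5236


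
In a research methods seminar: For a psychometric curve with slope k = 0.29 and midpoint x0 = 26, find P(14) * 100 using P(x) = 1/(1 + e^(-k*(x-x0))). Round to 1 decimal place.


P(x) = 1/(1 + e^(-0.29*(14 - 26)))
Exponent = -0.29 * -12 = 3.48
e^(3.48) = 32.459722
P = 1/(1 + 32.459722) = 0.029887
Percentage = 3.0


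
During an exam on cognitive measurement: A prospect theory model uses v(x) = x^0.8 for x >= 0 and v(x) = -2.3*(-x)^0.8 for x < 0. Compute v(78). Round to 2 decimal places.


Since x = 78 >= 0, use v(x) = x^0.8
78^0.8 = 32.6344
v(78) = 32.63


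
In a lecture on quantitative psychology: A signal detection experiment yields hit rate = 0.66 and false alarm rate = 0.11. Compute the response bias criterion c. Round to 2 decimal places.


c = -0.5 * (z(HR) + z(FAR))
z(0.66) = 0.4125
z(0.11) = -1.2265
c = -0.5 * (0.4125 + -1.2265)
= -0.5 * -0.814
= 0.41


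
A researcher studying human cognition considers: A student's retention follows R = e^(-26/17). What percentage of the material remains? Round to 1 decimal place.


R = e^(-t/S)
-t/S = -26/17 = -1.529412
R = e^(-1.529412) = 0.216663
Percentage = 0.216663 * 100
= 21.7


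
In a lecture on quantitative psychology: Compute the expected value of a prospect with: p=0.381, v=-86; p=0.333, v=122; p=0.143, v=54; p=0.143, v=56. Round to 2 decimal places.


EU = sum(p_i * v_i)
0.381 * -86 = -32.766
0.333 * 122 = 40.626
0.143 * 54 = 7.722
0.143 * 56 = 8.008
EU = -32.766 + 40.626 + 7.722 + 8.008
= 23.59


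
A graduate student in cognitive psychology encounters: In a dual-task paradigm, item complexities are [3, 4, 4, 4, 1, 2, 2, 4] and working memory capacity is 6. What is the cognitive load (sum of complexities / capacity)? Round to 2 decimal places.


Total complexity = 3 + 4 + 4 + 4 + 1 + 2 + 2 + 4 = 24
Load = total / capacity = 24 / 6
= 4.00


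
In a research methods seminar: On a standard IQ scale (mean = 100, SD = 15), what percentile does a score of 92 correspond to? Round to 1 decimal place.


z = (IQ - mean) / SD
z = (92 - 100) / 15 = -0.5333
Percentile = Phi(-0.5333) * 100
Phi(-0.5333) = 0.296913
= 29.7


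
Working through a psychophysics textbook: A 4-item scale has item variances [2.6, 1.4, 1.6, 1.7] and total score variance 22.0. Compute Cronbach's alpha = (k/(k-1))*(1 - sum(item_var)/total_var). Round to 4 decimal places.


alpha = (k/(k-1)) * (1 - sum(s_i^2)/s_total^2)
sum(item variances) = 7.3
k/(k-1) = 4/3 = 1.333333
1 - 7.3/22.0 = 1 - 0.331818 = 0.668182
alpha = 1.333333 * 0.668182
= 0.8909


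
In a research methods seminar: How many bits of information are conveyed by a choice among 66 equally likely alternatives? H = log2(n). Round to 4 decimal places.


H = log2(n)
H = log2(66)
= 6.0444


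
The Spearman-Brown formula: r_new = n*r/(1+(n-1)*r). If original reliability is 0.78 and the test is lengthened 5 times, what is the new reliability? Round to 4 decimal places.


r_new = n*r / (1 + (n-1)*r)
Numerator = 5 * 0.78 = 3.9
Denominator = 1 + 4 * 0.78 = 4.12
r_new = 3.9 / 4.12
= 0.9466


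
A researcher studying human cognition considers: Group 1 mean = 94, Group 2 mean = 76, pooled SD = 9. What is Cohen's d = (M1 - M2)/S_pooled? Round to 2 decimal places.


Cohen's d = (M1 - M2) / S_pooled
= (94 - 76) / 9
= 18 / 9
= 2.00


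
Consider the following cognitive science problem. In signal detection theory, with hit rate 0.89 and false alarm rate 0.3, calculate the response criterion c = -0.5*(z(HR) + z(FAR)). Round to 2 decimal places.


c = -0.5 * (z(HR) + z(FAR))
z(0.89) = 1.2265
z(0.3) = -0.5244
c = -0.5 * (1.2265 + -0.5244)
= -0.5 * 0.7021
= -0.35


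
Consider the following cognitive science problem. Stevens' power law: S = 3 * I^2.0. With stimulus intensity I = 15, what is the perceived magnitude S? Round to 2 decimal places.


S = 3 * 15^2.0
15^2.0 = 225.0
S = 3 * 225.0
= 675.00


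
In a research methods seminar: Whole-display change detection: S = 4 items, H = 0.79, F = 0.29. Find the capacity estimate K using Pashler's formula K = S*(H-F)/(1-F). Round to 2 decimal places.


K = S * (H - F) / (1 - F)
H - F = 0.5
1 - F = 0.71
K = 4 * 0.5 / 0.71
= 2.82


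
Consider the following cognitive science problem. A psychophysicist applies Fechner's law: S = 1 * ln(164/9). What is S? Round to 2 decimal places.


S = 1 * ln(164/9)
I/I0 = 18.222222
ln(18.222222) = 2.9026
S = 1 * 2.9026
= 2.90


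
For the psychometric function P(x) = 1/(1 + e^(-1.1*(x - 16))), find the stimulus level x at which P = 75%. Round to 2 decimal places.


At P = 0.75: 0.75 = 1/(1 + e^(-k*(x-x0)))
Solving: e^(-k*(x-x0)) = 1/3
x = x0 + ln(3)/k
ln(3) = 1.0986
x = 16 + 1.0986/1.1
= 16 + 0.9987
= 17.00


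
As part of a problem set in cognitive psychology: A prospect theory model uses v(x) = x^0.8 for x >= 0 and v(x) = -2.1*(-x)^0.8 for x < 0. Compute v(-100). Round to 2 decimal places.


Since x = -100 < 0, use v(x) = -lambda*(-x)^alpha
(-x) = 100
100^0.8 = 39.8107
v(-100) = -2.1 * 39.8107
= -83.60


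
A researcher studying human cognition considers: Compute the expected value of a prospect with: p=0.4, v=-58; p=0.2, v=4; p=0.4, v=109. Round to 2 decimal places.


EU = sum(p_i * v_i)
0.4 * -58 = -23.2
0.2 * 4 = 0.8
0.4 * 109 = 43.6
EU = -23.2 + 0.8 + 43.6
= 21.20


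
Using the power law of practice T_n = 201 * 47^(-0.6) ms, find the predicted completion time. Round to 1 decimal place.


T_n = 201 * 47^(-0.6)
47^(-0.6) = 0.099252
T_n = 201 * 0.099252
= 19.9 ms


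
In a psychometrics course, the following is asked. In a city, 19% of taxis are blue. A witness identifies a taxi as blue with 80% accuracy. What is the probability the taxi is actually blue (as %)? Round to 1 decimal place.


P(blue | says blue) = P(says blue | blue)*P(blue) / [P(says blue | blue)*P(blue) + P(says blue | not blue)*P(not blue)]
Numerator = 0.8 * 0.19 = 0.152
False identification = 0.2 * 0.81 = 0.162
P = 0.152 / (0.152 + 0.162)
= 0.152 / 0.314
As percentage = 48.4


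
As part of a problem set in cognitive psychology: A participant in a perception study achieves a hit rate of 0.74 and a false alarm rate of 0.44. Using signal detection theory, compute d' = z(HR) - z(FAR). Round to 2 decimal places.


d' = z(HR) - z(FAR)
z(0.74) = 0.6433
z(0.44) = -0.151
d' = 0.6433 - -0.151
= 0.79


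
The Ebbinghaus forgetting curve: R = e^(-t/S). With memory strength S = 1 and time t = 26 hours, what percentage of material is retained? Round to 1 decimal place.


R = e^(-t/S)
-t/S = -26/1 = -26.0
R = e^(-26.0) = 0.0
Percentage = 0.0 * 100
= 0.0


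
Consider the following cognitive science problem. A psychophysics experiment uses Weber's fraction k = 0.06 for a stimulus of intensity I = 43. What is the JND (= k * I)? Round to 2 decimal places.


JND = k * I
JND = 0.06 * 43
= 2.58


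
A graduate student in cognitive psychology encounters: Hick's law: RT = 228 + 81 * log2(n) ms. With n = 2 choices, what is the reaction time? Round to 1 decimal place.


RT = 228 + 81 * log2(2)
log2(2) = 1.0
RT = 228 + 81 * 1.0
= 228 + 81.0
= 309.0 ms


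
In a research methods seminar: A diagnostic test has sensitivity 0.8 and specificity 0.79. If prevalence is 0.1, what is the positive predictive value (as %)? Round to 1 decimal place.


PPV = (sens * prev) / (sens * prev + (1-spec) * (1-prev))
Numerator = 0.8 * 0.1 = 0.08
P(positive and no disease) = (1 - spec) * (1 - prev) = (1 - 0.79) * (1 - 0.1) = 0.189
Denominator = 0.08 + 0.189 = 0.269
PPV = 0.08 / 0.269 = 0.297398
As percentage = 29.7


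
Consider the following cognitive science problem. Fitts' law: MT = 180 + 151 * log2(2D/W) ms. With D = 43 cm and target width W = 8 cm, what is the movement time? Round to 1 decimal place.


MT = 180 + 151 * log2(2*43/8)
2D/W = 10.75
log2(10.75) = 3.4263
MT = 180 + 151 * 3.4263
= 697.4 ms


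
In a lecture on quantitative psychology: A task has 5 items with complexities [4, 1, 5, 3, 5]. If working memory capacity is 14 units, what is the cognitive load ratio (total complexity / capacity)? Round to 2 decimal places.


Total complexity = 4 + 1 + 5 + 3 + 5 = 18
Load = total / capacity = 18 / 14
= 1.29


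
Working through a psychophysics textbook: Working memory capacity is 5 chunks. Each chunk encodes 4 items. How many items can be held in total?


Total items = chunks * items_per_chunk
= 5 * 4
= 20


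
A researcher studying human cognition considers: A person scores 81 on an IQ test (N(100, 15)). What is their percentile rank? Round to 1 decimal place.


z = (IQ - mean) / SD
z = (81 - 100) / 15 = -1.2667
Percentile = Phi(-1.2667) * 100
Phi(-1.2667) = 0.102631
= 10.3


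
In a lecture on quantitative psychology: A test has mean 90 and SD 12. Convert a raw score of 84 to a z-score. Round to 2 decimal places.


z = (X - mu) / sigma
= (84 - 90) / 12
= -6 / 12
= -0.50


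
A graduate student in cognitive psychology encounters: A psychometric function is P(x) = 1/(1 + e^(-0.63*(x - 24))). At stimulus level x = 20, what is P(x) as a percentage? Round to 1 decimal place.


P(x) = 1/(1 + e^(-0.63*(20 - 24)))
Exponent = -0.63 * -4 = 2.52
e^(2.52) = 12.428597
P = 1/(1 + 12.428597) = 0.074468
Percentage = 7.4


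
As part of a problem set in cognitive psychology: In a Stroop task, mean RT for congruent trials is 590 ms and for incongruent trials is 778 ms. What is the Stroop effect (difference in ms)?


Stroop effect = RT(incongruent) - RT(congruent)
= 778 - 590
= 188 ms


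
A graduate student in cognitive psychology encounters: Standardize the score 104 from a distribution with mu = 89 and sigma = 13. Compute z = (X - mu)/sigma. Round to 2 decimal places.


z = (X - mu) / sigma
= (104 - 89) / 13
= 15 / 13
= 1.15


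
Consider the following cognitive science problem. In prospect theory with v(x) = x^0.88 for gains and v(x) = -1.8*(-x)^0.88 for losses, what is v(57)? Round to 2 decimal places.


Since x = 57 >= 0, use v(x) = x^0.88
57^0.88 = 35.0889
v(57) = 35.09


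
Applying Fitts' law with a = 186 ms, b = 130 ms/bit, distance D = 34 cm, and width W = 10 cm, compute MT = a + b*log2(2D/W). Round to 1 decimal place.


MT = 186 + 130 * log2(2*34/10)
2D/W = 6.8
log2(6.8) = 2.7655
MT = 186 + 130 * 2.7655
= 545.5 ms


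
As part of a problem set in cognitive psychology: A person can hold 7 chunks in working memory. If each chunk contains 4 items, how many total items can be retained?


Total items = chunks * items_per_chunk
= 7 * 4
= 28


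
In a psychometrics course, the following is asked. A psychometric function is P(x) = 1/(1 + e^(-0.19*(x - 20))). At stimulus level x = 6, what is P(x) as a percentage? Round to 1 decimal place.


P(x) = 1/(1 + e^(-0.19*(6 - 20)))
Exponent = -0.19 * -14 = 2.66
e^(2.66) = 14.296289
P = 1/(1 + 14.296289) = 0.065375
Percentage = 6.5


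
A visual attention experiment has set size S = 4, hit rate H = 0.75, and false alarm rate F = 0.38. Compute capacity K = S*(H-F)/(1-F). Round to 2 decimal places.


K = S * (H - F) / (1 - F)
H - F = 0.37
1 - F = 0.62
K = 4 * 0.37 / 0.62
= 2.39


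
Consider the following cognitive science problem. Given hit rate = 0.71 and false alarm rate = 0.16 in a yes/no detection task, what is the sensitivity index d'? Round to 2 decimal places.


d' = z(HR) - z(FAR)
z(0.71) = 0.5534
z(0.16) = -0.9945
d' = 0.5534 - -0.9945
= 1.55


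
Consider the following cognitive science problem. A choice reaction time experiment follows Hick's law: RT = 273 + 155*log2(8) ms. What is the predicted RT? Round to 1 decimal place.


RT = 273 + 155 * log2(8)
log2(8) = 3.0
RT = 273 + 155 * 3.0
= 273 + 465.0
= 738.0 ms


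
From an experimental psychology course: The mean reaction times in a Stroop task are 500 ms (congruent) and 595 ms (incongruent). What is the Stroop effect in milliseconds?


Stroop effect = RT(incongruent) - RT(congruent)
= 595 - 500
= 95 ms


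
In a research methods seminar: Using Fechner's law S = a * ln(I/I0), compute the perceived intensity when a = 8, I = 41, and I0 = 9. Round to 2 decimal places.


S = 8 * ln(41/9)
I/I0 = 4.555556
ln(4.555556) = 1.5163
S = 8 * 1.5163
= 12.13


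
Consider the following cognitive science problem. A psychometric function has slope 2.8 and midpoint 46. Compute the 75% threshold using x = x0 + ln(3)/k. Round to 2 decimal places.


At P = 0.75: 0.75 = 1/(1 + e^(-k*(x-x0)))
Solving: e^(-k*(x-x0)) = 1/3
x = x0 + ln(3)/k
ln(3) = 1.0986
x = 46 + 1.0986/2.8
= 46 + 0.3924
= 46.39


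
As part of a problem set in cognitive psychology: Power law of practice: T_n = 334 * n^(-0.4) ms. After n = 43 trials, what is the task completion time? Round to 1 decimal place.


T_n = 334 * 43^(-0.4)
43^(-0.4) = 0.222133
T_n = 334 * 0.222133
= 74.2 ms


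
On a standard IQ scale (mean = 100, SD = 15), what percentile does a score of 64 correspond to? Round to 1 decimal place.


z = (IQ - mean) / SD
z = (64 - 100) / 15 = -2.4
Percentile = Phi(-2.4) * 100
Phi(-2.4) = 0.008198
= 0.8


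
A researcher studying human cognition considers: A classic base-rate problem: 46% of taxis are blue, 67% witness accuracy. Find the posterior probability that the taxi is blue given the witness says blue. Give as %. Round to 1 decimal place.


P(blue | says blue) = P(says blue | blue)*P(blue) / [P(says blue | blue)*P(blue) + P(says blue | not blue)*P(not blue)]
Numerator = 0.67 * 0.46 = 0.3082
False identification = 0.33 * 0.54 = 0.1782
P = 0.3082 / (0.3082 + 0.1782)
= 0.3082 / 0.4864
As percentage = 63.4


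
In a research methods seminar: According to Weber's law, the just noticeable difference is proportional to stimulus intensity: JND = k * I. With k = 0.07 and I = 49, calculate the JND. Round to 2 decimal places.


JND = k * I
JND = 0.07 * 49
= 3.43


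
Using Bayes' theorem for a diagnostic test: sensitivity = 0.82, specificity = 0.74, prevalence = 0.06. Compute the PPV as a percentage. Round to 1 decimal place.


PPV = (sens * prev) / (sens * prev + (1-spec) * (1-prev))
Numerator = 0.82 * 0.06 = 0.0492
P(positive and no disease) = (1 - spec) * (1 - prev) = (1 - 0.74) * (1 - 0.06) = 0.2444
Denominator = 0.0492 + 0.2444 = 0.2936
PPV = 0.0492 / 0.2936 = 0.167575
As percentage = 16.8


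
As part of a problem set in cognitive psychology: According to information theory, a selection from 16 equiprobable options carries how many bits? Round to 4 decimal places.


H = log2(n)
H = log2(16)
= 4.0000


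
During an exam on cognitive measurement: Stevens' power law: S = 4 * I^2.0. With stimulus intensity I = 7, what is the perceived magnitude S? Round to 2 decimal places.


S = 4 * 7^2.0
7^2.0 = 49.0
S = 4 * 49.0
= 196.00


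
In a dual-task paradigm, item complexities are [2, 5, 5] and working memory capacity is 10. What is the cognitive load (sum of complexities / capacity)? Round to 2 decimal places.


Total complexity = 2 + 5 + 5 = 12
Load = total / capacity = 12 / 10
= 1.20


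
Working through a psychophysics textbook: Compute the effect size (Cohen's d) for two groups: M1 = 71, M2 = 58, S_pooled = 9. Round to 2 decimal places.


Cohen's d = (M1 - M2) / S_pooled
= (71 - 58) / 9
= 13 / 9
= 1.44


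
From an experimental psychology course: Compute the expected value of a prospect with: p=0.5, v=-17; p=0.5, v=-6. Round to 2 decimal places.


EU = sum(p_i * v_i)
0.5 * -17 = -8.5
0.5 * -6 = -3.0
EU = -8.5 + -3.0
= -11.50


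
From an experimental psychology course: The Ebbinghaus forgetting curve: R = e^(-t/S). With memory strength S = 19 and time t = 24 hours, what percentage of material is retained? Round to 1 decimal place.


R = e^(-t/S)
-t/S = -24/19 = -1.263158
R = e^(-1.263158) = 0.28276
Percentage = 0.28276 * 100
= 28.3


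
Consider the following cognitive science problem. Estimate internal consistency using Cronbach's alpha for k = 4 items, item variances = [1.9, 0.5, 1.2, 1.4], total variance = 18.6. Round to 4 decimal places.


alpha = (k/(k-1)) * (1 - sum(s_i^2)/s_total^2)
sum(item variances) = 5.0
k/(k-1) = 4/3 = 1.333333
1 - 5.0/18.6 = 1 - 0.268817 = 0.731183
alpha = 1.333333 * 0.731183
= 0.9749


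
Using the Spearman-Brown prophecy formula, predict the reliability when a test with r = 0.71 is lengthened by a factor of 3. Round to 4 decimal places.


r_new = n*r / (1 + (n-1)*r)
Numerator = 3 * 0.71 = 2.13
Denominator = 1 + 2 * 0.71 = 2.42
r_new = 2.13 / 2.42
= 0.8802


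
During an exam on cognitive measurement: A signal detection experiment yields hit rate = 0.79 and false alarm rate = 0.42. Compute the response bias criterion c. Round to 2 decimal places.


c = -0.5 * (z(HR) + z(FAR))
z(0.79) = 0.8064
z(0.42) = -0.2019
c = -0.5 * (0.8064 + -0.2019)
= -0.5 * 0.6045
= -0.30


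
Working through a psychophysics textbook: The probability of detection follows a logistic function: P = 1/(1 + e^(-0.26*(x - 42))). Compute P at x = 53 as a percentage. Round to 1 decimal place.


P(x) = 1/(1 + e^(-0.26*(53 - 42)))
Exponent = -0.26 * 11 = -2.86
e^(-2.86) = 0.057269
P = 1/(1 + 0.057269) = 0.945833
Percentage = 94.6


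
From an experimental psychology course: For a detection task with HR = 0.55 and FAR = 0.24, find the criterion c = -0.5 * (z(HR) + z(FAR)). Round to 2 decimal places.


c = -0.5 * (z(HR) + z(FAR))
z(0.55) = 0.1257
z(0.24) = -0.7063
c = -0.5 * (0.1257 + -0.7063)
= -0.5 * -0.5806
= 0.29


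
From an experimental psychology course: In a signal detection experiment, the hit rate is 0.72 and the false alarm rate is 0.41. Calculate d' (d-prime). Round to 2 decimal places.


d' = z(HR) - z(FAR)
z(0.72) = 0.5828
z(0.41) = -0.2275
d' = 0.5828 - -0.2275
= 0.81


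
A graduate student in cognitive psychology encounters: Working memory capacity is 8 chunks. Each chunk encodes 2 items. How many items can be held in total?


Total items = chunks * items_per_chunk
= 8 * 2
= 16


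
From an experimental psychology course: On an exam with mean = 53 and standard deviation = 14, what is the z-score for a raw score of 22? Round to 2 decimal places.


z = (X - mu) / sigma
= (22 - 53) / 14
= -31 / 14
= -2.21


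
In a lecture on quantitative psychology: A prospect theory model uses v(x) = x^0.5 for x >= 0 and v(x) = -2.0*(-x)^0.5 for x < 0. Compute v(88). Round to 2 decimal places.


Since x = 88 >= 0, use v(x) = x^0.5
88^0.5 = 9.3808
v(88) = 9.38


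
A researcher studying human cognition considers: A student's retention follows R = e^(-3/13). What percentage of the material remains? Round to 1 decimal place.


R = e^(-t/S)
-t/S = -3/13 = -0.230769
R = e^(-0.230769) = 0.793923
Percentage = 0.793923 * 100
= 79.4


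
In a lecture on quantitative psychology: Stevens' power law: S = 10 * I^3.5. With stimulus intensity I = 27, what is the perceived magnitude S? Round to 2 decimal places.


S = 10 * 27^3.5
27^3.5 = 102275.8681
S = 10 * 102275.8681
= 1022758.68


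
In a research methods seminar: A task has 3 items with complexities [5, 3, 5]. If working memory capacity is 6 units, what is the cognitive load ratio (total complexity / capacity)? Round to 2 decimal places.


Total complexity = 5 + 3 + 5 = 13
Load = total / capacity = 13 / 6
= 2.17


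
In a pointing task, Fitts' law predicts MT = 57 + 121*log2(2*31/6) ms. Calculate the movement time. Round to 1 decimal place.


MT = 57 + 121 * log2(2*31/6)
2D/W = 10.333333
log2(10.333333) = 3.3692
MT = 57 + 121 * 3.3692
= 464.7 ms


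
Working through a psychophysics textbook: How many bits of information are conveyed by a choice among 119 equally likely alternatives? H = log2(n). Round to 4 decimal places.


H = log2(n)
H = log2(119)
= 6.8948


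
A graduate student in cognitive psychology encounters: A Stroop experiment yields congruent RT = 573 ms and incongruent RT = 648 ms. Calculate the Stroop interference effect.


Stroop effect = RT(incongruent) - RT(congruent)
= 648 - 573
= 75 ms


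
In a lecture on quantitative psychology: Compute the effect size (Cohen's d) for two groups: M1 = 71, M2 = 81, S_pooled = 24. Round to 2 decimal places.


Cohen's d = (M1 - M2) / S_pooled
= (71 - 81) / 24
= -10 / 24
= -0.42


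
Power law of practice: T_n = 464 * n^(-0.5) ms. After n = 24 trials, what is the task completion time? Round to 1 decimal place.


T_n = 464 * 24^(-0.5)
24^(-0.5) = 0.204124
T_n = 464 * 0.204124
= 94.7 ms


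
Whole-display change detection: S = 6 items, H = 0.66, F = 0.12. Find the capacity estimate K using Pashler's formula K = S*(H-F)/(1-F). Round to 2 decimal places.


K = S * (H - F) / (1 - F)
H - F = 0.54
1 - F = 0.88
K = 6 * 0.54 / 0.88
= 3.68


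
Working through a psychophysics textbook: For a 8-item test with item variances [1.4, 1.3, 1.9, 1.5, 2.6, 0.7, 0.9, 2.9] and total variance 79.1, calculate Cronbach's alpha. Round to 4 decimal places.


alpha = (k/(k-1)) * (1 - sum(s_i^2)/s_total^2)
sum(item variances) = 13.2
k/(k-1) = 8/7 = 1.142857
1 - 13.2/79.1 = 1 - 0.166877 = 0.833123
alpha = 1.142857 * 0.833123
= 0.9521


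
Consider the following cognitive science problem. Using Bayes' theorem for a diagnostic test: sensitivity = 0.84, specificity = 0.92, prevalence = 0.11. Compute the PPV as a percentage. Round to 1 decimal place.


PPV = (sens * prev) / (sens * prev + (1-spec) * (1-prev))
Numerator = 0.84 * 0.11 = 0.0924
P(positive and no disease) = (1 - spec) * (1 - prev) = (1 - 0.92) * (1 - 0.11) = 0.0712
Denominator = 0.0924 + 0.0712 = 0.1636
PPV = 0.0924 / 0.1636 = 0.564792
As percentage = 56.5


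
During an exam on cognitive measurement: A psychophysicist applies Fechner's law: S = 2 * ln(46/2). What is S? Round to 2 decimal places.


S = 2 * ln(46/2)
I/I0 = 23.0
ln(23.0) = 3.1355
S = 2 * 3.1355
= 6.27


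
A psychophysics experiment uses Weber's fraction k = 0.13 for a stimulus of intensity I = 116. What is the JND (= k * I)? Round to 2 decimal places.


JND = k * I
JND = 0.13 * 116
= 15.08


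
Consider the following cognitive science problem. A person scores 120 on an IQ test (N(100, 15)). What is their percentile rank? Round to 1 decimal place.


z = (IQ - mean) / SD
z = (120 - 100) / 15 = 1.3333
Percentile = Phi(1.3333) * 100
Phi(1.3333) = 0.908783
= 90.9


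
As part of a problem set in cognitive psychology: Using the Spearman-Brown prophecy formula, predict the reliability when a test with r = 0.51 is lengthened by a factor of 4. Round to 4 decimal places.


r_new = n*r / (1 + (n-1)*r)
Numerator = 4 * 0.51 = 2.04
Denominator = 1 + 3 * 0.51 = 2.53
r_new = 2.04 / 2.53
= 0.8063


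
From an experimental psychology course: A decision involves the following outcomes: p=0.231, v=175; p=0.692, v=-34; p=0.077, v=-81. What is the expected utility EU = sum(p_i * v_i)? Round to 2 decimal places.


EU = sum(p_i * v_i)
0.231 * 175 = 40.425
0.692 * -34 = -23.528
0.077 * -81 = -6.237
EU = 40.425 + -23.528 + -6.237
= 10.66


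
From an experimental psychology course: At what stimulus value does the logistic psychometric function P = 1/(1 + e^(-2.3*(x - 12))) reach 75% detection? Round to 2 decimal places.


At P = 0.75: 0.75 = 1/(1 + e^(-k*(x-x0)))
Solving: e^(-k*(x-x0)) = 1/3
x = x0 + ln(3)/k
ln(3) = 1.0986
x = 12 + 1.0986/2.3
= 12 + 0.4777
= 12.48


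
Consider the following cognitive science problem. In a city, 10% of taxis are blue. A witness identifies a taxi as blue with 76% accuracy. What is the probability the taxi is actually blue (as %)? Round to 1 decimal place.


P(blue | says blue) = P(says blue | blue)*P(blue) / [P(says blue | blue)*P(blue) + P(says blue | not blue)*P(not blue)]
Numerator = 0.76 * 0.1 = 0.076
False identification = 0.24 * 0.9 = 0.216
P = 0.076 / (0.076 + 0.216)
= 0.076 / 0.292
As percentage = 26.0


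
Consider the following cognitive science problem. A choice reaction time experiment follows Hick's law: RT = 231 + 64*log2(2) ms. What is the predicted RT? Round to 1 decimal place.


RT = 231 + 64 * log2(2)
log2(2) = 1.0
RT = 231 + 64 * 1.0
= 231 + 64.0
= 295.0 ms


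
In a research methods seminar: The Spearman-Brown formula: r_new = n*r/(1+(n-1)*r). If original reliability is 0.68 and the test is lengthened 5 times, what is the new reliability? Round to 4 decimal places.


r_new = n*r / (1 + (n-1)*r)
Numerator = 5 * 0.68 = 3.4
Denominator = 1 + 4 * 0.68 = 3.72
r_new = 3.4 / 3.72
= 0.9140


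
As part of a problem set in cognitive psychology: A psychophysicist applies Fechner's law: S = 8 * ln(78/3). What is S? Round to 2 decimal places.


S = 8 * ln(78/3)
I/I0 = 26.0
ln(26.0) = 3.2581
S = 8 * 3.2581
= 26.06


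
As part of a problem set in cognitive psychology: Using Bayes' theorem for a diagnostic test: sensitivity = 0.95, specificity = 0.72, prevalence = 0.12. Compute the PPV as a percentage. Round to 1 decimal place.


PPV = (sens * prev) / (sens * prev + (1-spec) * (1-prev))
Numerator = 0.95 * 0.12 = 0.114
P(positive and no disease) = (1 - spec) * (1 - prev) = (1 - 0.72) * (1 - 0.12) = 0.2464
Denominator = 0.114 + 0.2464 = 0.3604
PPV = 0.114 / 0.3604 = 0.316315
As percentage = 31.6


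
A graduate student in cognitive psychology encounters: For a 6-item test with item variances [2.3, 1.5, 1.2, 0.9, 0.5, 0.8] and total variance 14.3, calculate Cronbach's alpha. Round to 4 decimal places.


alpha = (k/(k-1)) * (1 - sum(s_i^2)/s_total^2)
sum(item variances) = 7.2
k/(k-1) = 6/5 = 1.2
1 - 7.2/14.3 = 1 - 0.503497 = 0.496503
alpha = 1.2 * 0.496503
= 0.5958


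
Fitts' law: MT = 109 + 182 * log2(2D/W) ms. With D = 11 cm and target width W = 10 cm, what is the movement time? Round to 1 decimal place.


MT = 109 + 182 * log2(2*11/10)
2D/W = 2.2
log2(2.2) = 1.1375
MT = 109 + 182 * 1.1375
= 316.0 ms


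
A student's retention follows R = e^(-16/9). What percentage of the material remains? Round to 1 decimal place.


R = e^(-t/S)
-t/S = -16/9 = -1.777778
R = e^(-1.777778) = 0.169013
Percentage = 0.169013 * 100
= 16.9


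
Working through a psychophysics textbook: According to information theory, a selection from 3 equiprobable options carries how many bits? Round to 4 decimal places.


H = log2(n)
H = log2(3)
= 1.5850


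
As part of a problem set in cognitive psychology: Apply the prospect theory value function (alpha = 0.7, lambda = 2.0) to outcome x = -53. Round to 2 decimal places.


Since x = -53 < 0, use v(x) = -lambda*(-x)^alpha
(-x) = 53
53^0.7 = 16.1062
v(-53) = -2.0 * 16.1062
= -32.21


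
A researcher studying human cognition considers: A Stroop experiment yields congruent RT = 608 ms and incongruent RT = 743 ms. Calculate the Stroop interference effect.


Stroop effect = RT(incongruent) - RT(congruent)
= 743 - 608
= 135 ms


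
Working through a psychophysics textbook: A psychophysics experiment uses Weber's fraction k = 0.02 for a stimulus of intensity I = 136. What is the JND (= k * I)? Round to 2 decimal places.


JND = k * I
JND = 0.02 * 136
= 2.72


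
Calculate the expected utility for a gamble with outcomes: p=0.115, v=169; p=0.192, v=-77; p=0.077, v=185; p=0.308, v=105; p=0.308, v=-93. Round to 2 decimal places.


EU = sum(p_i * v_i)
0.115 * 169 = 19.435
0.192 * -77 = -14.784
0.077 * 185 = 14.245
0.308 * 105 = 32.34
0.308 * -93 = -28.644
EU = 19.435 + -14.784 + 14.245 + 32.34 + -28.644
= 22.59


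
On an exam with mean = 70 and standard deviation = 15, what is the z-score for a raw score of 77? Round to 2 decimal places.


z = (X - mu) / sigma
= (77 - 70) / 15
= 7 / 15
= 0.47


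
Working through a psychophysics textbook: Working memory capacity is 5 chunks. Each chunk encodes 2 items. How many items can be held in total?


Total items = chunks * items_per_chunk
= 5 * 2
= 10


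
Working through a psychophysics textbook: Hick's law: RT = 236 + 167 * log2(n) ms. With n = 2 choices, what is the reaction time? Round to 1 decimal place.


RT = 236 + 167 * log2(2)
log2(2) = 1.0
RT = 236 + 167 * 1.0
= 236 + 167.0
= 403.0 ms


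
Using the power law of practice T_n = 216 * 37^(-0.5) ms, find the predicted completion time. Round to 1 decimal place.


T_n = 216 * 37^(-0.5)
37^(-0.5) = 0.164399
T_n = 216 * 0.164399
= 35.5 ms


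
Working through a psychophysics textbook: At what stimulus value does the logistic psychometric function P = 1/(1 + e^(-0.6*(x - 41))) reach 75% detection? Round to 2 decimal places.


At P = 0.75: 0.75 = 1/(1 + e^(-k*(x-x0)))
Solving: e^(-k*(x-x0)) = 1/3
x = x0 + ln(3)/k
ln(3) = 1.0986
x = 41 + 1.0986/0.6
= 41 + 1.831
= 42.83


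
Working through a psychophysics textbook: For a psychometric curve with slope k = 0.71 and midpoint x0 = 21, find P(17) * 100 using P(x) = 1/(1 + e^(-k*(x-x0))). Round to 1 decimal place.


P(x) = 1/(1 + e^(-0.71*(17 - 21)))
Exponent = -0.71 * -4 = 2.84
e^(2.84) = 17.115766
P = 1/(1 + 17.115766) = 0.055201
Percentage = 5.5


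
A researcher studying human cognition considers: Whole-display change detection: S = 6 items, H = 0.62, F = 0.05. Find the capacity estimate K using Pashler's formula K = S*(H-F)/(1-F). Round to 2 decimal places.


K = S * (H - F) / (1 - F)
H - F = 0.57
1 - F = 0.95
K = 6 * 0.57 / 0.95
= 3.60


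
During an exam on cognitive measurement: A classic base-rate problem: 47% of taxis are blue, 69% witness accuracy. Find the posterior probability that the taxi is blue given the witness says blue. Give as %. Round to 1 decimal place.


P(blue | says blue) = P(says blue | blue)*P(blue) / [P(says blue | blue)*P(blue) + P(says blue | not blue)*P(not blue)]
Numerator = 0.69 * 0.47 = 0.3243
False identification = 0.31 * 0.53 = 0.1643
P = 0.3243 / (0.3243 + 0.1643)
= 0.3243 / 0.4886
As percentage = 66.4


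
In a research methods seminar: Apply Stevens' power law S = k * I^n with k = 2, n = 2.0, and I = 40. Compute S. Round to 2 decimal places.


S = 2 * 40^2.0
40^2.0 = 1600.0
S = 2 * 1600.0
= 3200.00


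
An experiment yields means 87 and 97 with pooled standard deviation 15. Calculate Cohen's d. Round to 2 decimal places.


Cohen's d = (M1 - M2) / S_pooled
= (87 - 97) / 15
= -10 / 15
= -0.67


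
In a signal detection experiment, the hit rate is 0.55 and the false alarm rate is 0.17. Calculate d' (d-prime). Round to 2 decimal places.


d' = z(HR) - z(FAR)
z(0.55) = 0.1257
z(0.17) = -0.9542
d' = 0.1257 - -0.9542
= 1.08


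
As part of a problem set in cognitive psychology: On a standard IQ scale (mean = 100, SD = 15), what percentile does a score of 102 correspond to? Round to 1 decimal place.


z = (IQ - mean) / SD
z = (102 - 100) / 15 = 0.1333
Percentile = Phi(0.1333) * 100
Phi(0.1333) = 0.553022
= 55.3


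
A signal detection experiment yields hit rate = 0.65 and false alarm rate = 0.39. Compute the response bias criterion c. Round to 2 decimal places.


c = -0.5 * (z(HR) + z(FAR))
z(0.65) = 0.3853
z(0.39) = -0.2793
c = -0.5 * (0.3853 + -0.2793)
= -0.5 * 0.106
= -0.05
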